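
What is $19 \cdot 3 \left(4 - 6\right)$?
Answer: $-114$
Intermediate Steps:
$19 \cdot 3 \left(4 - 6\right) = 57 \left(4 - 6\right) = 57 \left(-2\right) = -114$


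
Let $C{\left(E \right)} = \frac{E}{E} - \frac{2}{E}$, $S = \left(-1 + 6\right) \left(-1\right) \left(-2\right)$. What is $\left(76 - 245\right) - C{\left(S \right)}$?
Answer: $- \frac{849}{5} \approx -169.8$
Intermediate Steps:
$S = 10$ ($S = 5 \left(-1\right) \left(-2\right) = \left(-5\right) \left(-2\right) = 10$)
$C{\left(E \right)} = 1 - \frac{2}{E}$
$\left(76 - 245\right) - C{\left(S \right)} = \left(76 - 245\right) - \frac{-2 + 10}{10} = \left(76 - 245\right) - \frac{1}{10} \cdot 8 = -169 - \frac{4}{5} = - \frac{849}{5}$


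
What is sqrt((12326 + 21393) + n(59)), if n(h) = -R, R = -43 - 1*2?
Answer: 2*sqrt(8441) ≈ 183.75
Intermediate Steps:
R = -45 (R = -43 - 2 = -45)
n(h) = 45 (n(h) = -1*(-45) = 45)
sqrt((12326 + 21393) + n(59)) = sqrt((12326 + 21393) + 45) = sqrt(33719 + 45) = sqrt(33764) = 2*sqrt(8441)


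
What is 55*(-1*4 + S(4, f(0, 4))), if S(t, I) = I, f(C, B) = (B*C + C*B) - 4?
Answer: -440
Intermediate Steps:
f(C, B) = -4 + 2*B*C (f(C, B) = (B*C + B*C) - 4 = 2*B*C - 4 = -4 + 2*B*C)
55*(-1*4 + S(4, f(0, 4))) = 55*(-1*4 + (-4 + 2*4*0)) = 55*(-4 + (-4 + 0)) = 55*(-4 - 4) = 55*(-8) = -440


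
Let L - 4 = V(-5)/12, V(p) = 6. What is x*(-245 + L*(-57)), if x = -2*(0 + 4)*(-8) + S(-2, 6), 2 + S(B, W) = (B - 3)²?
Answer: -87261/2 ≈ -43631.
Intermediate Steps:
S(B, W) = -2 + (-3 + B)² (S(B, W) = -2 + (B - 3)² = -2 + (-3 + B)²)
L = 9/2 (L = 4 + 6/12 = 4 + 6*(1/12) = 4 + ½ = 9/2 ≈ 4.5000)
x = 87 (x = -2*(0 + 4)*(-8) + (-2 + (-3 - 2)²) = -2*4*(-8) + (-2 + (-5)²) = -8*(-8) + (-2 + 25) = 64 + 23 = 87)
x*(-245 + L*(-57)) = 87*(-245 + (9/2)*(-57)) = 87*(-245 - 513/2) = 87*(-1003/2) = -87261/2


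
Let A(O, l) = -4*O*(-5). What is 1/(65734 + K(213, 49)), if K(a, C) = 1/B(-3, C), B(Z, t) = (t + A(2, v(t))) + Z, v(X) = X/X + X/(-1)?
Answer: 86/5653125 ≈ 1.5213e-5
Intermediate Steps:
v(X) = 1 - X (v(X) = 1 + X*(-1) = 1 - X)
A(O, l) = 20*O
B(Z, t) = 40 + Z + t (B(Z, t) = (t + 20*2) + Z = (t + 40) + Z = (40 + t) + Z = 40 + Z + t)
K(a, C) = 1/(37 + C) (K(a, C) = 1/(40 - 3 + C) = 1/(37 + C))
1/(65734 + K(213, 49)) = 1/(65734 + 1/(37 + 49)) = 1/(65734 + 1/86) = 1/(5653125/86) = 86/5653125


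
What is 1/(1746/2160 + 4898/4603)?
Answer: 552360/1034251 ≈ 0.53407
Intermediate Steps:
1/(1746/2160 + 4898/4603) = 1/(1746*(1/2160) + 4898*(1/4603)) = 1/(97/120 + 4898/4603) = 1/(1034251/552360) = 552360/1034251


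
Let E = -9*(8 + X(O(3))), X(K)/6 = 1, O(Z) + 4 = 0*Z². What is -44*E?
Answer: 5544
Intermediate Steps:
O(Z) = -4 (O(Z) = -4 + 0*Z² = -4 + 0 = -4)
X(K) = 6 (X(K) = 6*1 = 6)
E = -126 (E = -9*(8 + 6) = -9*14 = -126)
-44*E = -44*(-126) = 5544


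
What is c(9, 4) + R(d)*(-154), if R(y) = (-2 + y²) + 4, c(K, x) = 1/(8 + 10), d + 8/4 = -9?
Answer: -340955/18 ≈ -18942.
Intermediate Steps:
d = -11 (d = -2 - 9 = -11)
c(K, x) = 1/18
R(y) = 2 + y²
c(9, 4) + R(d)*(-154) = 1/18 + (2 + (-11)²)*(-154) = 1/18 + (2 + 121)*(-154) = 1/18 + 123*(-154) = 1/18 - 18942 = -340955/18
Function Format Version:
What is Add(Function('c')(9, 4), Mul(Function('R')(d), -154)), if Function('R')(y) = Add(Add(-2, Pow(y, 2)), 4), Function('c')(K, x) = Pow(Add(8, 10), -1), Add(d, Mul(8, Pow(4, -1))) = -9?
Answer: Rational(-340955, 18) ≈ -18942.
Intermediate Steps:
d = -11 (d = Add(-2, -9) = -11)
Function('c')(K, x) = Rational(1, 18) (Function('c')(K, x) = Pow(18, -1) = Rational(1, 18))
Function('R')(y) = Add(2, Pow(y, 2))
Add(Function('c')(9, 4), Mul(Function('R')(d), -154)) = Add(Rational(1, 18), Mul(Add(2, Pow(-11, 2)), -154)) = Add(Rational(1, 18), Mul(Add(2, 121), -154)) = Add(Rational(1, 18), Mul(123, -154)) = Add(Rational(1, 18), -18942) = Rational(-340955, 18)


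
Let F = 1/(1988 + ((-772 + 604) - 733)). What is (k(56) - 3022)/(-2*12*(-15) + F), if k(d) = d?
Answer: -3224042/391321 ≈ -8.2389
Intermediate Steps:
F = 1/1087 (F = 1/(1988 + (-168 - 733)) = 1/(1988 - 901) = 1/1087 ≈ 0.00091996)
(k(56) - 3022)/(-2*12*(-15) + F) = (56 - 3022)/(-2*12*(-15) + 1/1087) = -2966/(-24*(-15) + 1/1087) = -2966/(360 + 1/1087) = -2966/391321/1087 = -2966*1087/391321 = -3224042/391321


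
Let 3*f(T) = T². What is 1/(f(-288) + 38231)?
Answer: 1/65879 ≈ 1.5179e-5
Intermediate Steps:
f(T) = T²/3
1/(f(-288) + 38231) = 1/((⅓)*(-288)² + 38231) = 1/((⅓)*82944 + 38231) = 1/(27648 + 38231) = 1/65879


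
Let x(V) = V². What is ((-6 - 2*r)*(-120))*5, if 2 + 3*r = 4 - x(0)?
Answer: 4400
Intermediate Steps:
r = ⅔ (r = -⅔ + (4 - 1*0²)/3 = -⅔ + (4 - 1*0)/3 = -⅔ + (4 + 0)/3 = -⅔ + (⅓)*4 = -⅔ + 4/3 = ⅔ ≈ 0.66667)
((-6 - 2*r)*(-120))*5 = ((-6 - 2*⅔)*(-120))*5 = ((-6 - 4/3)*(-120))*5 = -22/3*(-120)*5 = 880*5 = 4400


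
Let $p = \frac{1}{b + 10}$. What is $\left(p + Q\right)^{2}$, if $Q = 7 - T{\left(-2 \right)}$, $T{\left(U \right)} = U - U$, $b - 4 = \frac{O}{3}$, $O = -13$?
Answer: $\frac{42436}{841} \approx 50.459$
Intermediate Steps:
$b = - \frac{1}{3}$ ($b = 4 - \frac{13}{3} = - \frac{1}{3} \approx -0.33333$)
$T{\left(U \right)} = 0$
$p = \frac{3}{29}$ ($p = \frac{1}{- \frac{1}{3} + 10} = \frac{1}{\frac{29}{3}} = \frac{3}{29} \approx 0.10345$)
$Q = 7$ ($Q = 7 - 0 = 7 + 0 = 7$)
$\left(p + Q\right)^{2} = \left(\frac{3}{29} + 7\right)^{2} = \left(\frac{206}{29}\right)^{2} = \frac{42436}{841}$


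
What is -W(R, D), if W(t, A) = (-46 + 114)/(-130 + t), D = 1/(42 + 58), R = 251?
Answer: -68/121 ≈ -0.56198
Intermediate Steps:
D = 1/100 ≈ 0.010000
W(t, A) = 68/(-130 + t)
-W(R, D) = -68/(-130 + 251) = -68/121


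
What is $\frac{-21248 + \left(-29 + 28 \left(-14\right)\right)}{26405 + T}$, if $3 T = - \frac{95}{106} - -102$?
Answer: $- \frac{6890742}{8407507} \approx -0.81959$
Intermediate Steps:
$T = \frac{10717}{318}$ ($T = \frac{- \frac{95}{106} - -102}{3} = \frac{\left(-95\right) \frac{1}{106} + 102}{3} = \frac{- \frac{95}{106} + 102}{3} = \frac{1}{3} \cdot \frac{10717}{106} = \frac{10717}{318} \approx 33.701$)
$\frac{-21248 + \left(-29 + 28 \left(-14\right)\right)}{26405 + T} = \frac{-21248 + \left(-29 + 28 \left(-14\right)\right)}{26405 + \frac{10717}{318}} = \frac{-21248 - 421}{\frac{8407507}{318}} = \left(-21248 - 421\right) \frac{318}{8407507} = \left(-21669\right) \frac{318}{8407507} = - \frac{6890742}{8407507}$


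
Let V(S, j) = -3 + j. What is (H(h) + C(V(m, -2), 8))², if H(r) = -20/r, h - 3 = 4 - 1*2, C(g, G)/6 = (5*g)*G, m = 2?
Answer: 1449616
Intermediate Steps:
C(g, G) = 30*G*g (C(g, G) = 6*((5*g)*G) = 6*(5*G*g) = 30*G*g)
h = 5 (h = 3 + (4 - 1*2) = 3 + (4 - 2) = 3 + 2 = 5)
(H(h) + C(V(m, -2), 8))² = (-20/5 + 30*8*(-3 - 2))² = (-20*⅕ + 30*8*(-5))² = (-4 - 1200)² = (-1204)² = 1449616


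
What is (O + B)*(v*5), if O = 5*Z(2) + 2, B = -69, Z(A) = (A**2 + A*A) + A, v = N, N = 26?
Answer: -2210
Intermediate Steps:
v = 26
Z(A) = A + 2*A**2 (Z(A) = (A**2 + A**2) + A = 2*A**2 + A = A + 2*A**2)
O = 52 (O = 5*(2*(1 + 2*2)) + 2 = 5*(2*(1 + 4)) + 2 = 5*(2*5) + 2 = 5*10 + 2 = 50 + 2 = 52)
(O + B)*(v*5) = (52 - 69)*(26*5) = -17*130 = -2210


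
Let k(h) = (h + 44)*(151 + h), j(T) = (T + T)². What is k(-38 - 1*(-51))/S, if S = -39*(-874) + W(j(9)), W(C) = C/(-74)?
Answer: 28823/105085 ≈ 0.27428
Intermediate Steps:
j(T) = 4*T² (j(T) = (2*T)² = 4*T²)
W(C) = -C/74 (W(C) = C*(-1/74) = -C/74)
k(h) = (44 + h)*(151 + h)
S = 1261020/37 (S = -39*(-874) - 2*9²/37 = 34086 - 2*81/37 = 34086 - 1/74*324 = 34086 - 162/37 = 1261020/37 ≈ 34082.)
k(-38 - 1*(-51))/S = (6644 + (-38 - 1*(-51))² + 195*(-38 - 1*(-51)))/(1261020/37) = (6644 + (-38 + 51)² + 195*(-38 + 51))*(37/1261020) = (6644 + 13² + 195*13)*(37/1261020) = (6644 + 169 + 2535)*(37/1261020) = 9348*(37/1261020) = 28823/105085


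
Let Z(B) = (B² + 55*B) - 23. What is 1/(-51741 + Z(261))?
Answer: 1/30712 ≈ 3.2561e-5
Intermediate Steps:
Z(B) = -23 + B² + 55*B
1/(-51741 + Z(261)) = 1/(-51741 + (-23 + 261² + 55*261)) = 1/(-51741 + (-23 + 68121 + 14355)) = 1/(-51741 + 82453) = 1/30712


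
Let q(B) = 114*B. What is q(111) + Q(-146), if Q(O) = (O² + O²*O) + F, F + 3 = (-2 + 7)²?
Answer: -3078144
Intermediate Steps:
F = 22 (F = -3 + (-2 + 7)² = -3 + 5² = -3 + 25 = 22)
Q(O) = 22 + O² + O³ (Q(O) = (O² + O²*O) + 22 = (O² + O³) + 22 = 22 + O² + O³)
q(111) + Q(-146) = 114*111 + (22 + (-146)² + (-146)³) = 12654 + (22 + 21316 - 3112136) = 12654 - 3090798 = -3078144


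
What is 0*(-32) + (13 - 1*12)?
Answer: 1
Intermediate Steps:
0*(-32) + (13 - 1*12) = 0 + (13 - 12) = 0 + 1 = 1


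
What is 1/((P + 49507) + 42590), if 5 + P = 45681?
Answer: 1/137773 ≈ 7.2583e-6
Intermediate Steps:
P = 45676 (P = -5 + 45681 = 45676)
1/((P + 49507) + 42590) = 1/((45676 + 49507) + 42590) = 1/(95183 + 42590) = 1/137773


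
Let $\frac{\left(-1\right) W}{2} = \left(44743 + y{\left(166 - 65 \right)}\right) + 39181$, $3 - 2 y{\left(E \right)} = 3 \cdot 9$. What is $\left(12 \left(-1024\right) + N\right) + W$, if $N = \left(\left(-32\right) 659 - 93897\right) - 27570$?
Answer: $-322667$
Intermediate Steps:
$y{\left(E \right)} = -12$ ($y{\left(E \right)} = \frac{3}{2} - \frac{3 \cdot 9}{2} = \frac{3}{2} - \frac{27}{2} = -12$)
$W = -167824$ ($W = - 2 \left(\left(44743 - 12\right) + 39181\right) = - 2 \left(44731 + 39181\right) = \left(-2\right) 83912 = -167824$)
$N = -142555$ ($N = \left(-21088 - 93897\right) - 27570 = -114985 - 27570 = -142555$)
$\left(12 \left(-1024\right) + N\right) + W = \left(12 \left(-1024\right) - 142555\right) - 167824 = \left(-12288 - 142555\right) - 167824 = -154843 - 167824 = -322667$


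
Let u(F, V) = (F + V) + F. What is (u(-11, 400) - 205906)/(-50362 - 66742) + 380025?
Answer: 5562831641/14638 ≈ 3.8003e+5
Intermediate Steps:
u(F, V) = V + 2*F
(u(-11, 400) - 205906)/(-50362 - 66742) + 380025 = ((400 + 2*(-11)) - 205906)/(-50362 - 66742) + 380025 = ((400 - 22) - 205906)/(-117104) + 380025 = (378 - 205906)*(-1/117104) + 380025 = -205528*(-1/117104) + 380025 = 25691/14638 + 380025 = 5562831641/14638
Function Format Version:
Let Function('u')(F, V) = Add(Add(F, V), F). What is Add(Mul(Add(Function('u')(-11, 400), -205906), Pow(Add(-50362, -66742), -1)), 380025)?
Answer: Rational(5562831641, 14638) ≈ 3.8003e+5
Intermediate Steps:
Function('u')(F, V) = Add(V, Mul(2, F))
Add(Mul(Add(Function('u')(-11, 400), -205906), Pow(Add(-50362, -66742), -1)), 380025) = Add(Mul(Add(Add(400, Mul(2, -11)), -205906), Pow(Add(-50362, -66742), -1)), 380025) = Add(Mul(Add(Add(400, -22), -205906), Pow(-117104, -1)), 380025) = Add(Mul(Add(378, -205906), Rational(-1, 117104)), 380025) = Add(Mul(-205528, Rational(-1, 117104)), 380025) = Add(Rational(25691, 14638), 380025) = Rational(5562831641, 14638)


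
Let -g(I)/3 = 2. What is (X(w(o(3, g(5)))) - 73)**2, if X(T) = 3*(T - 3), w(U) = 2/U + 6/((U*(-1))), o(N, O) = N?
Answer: 7396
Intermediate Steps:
g(I) = -6 (g(I) = -3*2 = -6)
w(U) = -4/U (w(U) = 2/U + 6/((-U)) = 2/U + 6*(-1/U) = 2/U - 6/U = -4/U)
X(T) = -9 + 3*T (X(T) = 3*(-3 + T) = -9 + 3*T)
(X(w(o(3, g(5)))) - 73)**2 = ((-9 + 3*(-4/3)) - 73)**2 = ((-9 - 4) - 73)**2 = (-13 - 73)**2 = (-86)**2 = 7396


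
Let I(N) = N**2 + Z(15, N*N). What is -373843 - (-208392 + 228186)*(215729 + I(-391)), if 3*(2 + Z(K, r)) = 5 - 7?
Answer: -7296587399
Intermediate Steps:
Z(K, r) = -8/3 (Z(K, r) = -2 + (5 - 7)/3 = -2 + (1/3)*(-2) = -2 - 2/3 = -8/3)
I(N) = -8/3 + N**2 (I(N) = N**2 - 8/3 = -8/3 + N**2)
-373843 - (-208392 + 228186)*(215729 + I(-391)) = -373843 - (-208392 + 228186)*(215729 + (-8/3 + (-391)**2)) = -373843 - 19794*(215729 + (-8/3 + 152881)) = -373843 - 19794*(215729 + 458635/3) = -373843 - 19794*1105822/3 = -373843 - 1*7296213556 = -373843 - 7296213556 = -7296587399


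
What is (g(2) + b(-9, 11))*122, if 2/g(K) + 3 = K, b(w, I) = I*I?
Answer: 14518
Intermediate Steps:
b(w, I) = I²
g(K) = 2/(-3 + K)
(g(2) + b(-9, 11))*122 = (2/(-3 + 2) + 11²)*122 = (2/(-1) + 121)*122 = (2*(-1) + 121)*122 = (-2 + 121)*122 = 119*122 = 14518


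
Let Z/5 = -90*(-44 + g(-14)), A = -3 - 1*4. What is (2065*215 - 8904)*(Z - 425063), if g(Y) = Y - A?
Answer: -174947705023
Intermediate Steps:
A = -7 (A = -3 - 4 = -7)
g(Y) = 7 + Y (g(Y) = Y - 1*(-7) = Y + 7 = 7 + Y)
Z = 22950 (Z = 5*(-90*(-44 + (7 - 14))) = 5*(-90*(-44 - 7)) = 5*(-90*(-51)) = 5*4590 = 22950)
(2065*215 - 8904)*(Z - 425063) = (2065*215 - 8904)*(22950 - 425063) = (443975 - 8904)*(-402113) = 435071*(-402113) = -174947705023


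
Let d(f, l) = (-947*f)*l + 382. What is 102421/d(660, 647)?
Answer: -102421/404387558 ≈ -0.00025327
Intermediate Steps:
d(f, l) = 382 - 947*f*l (d(f, l) = -947*f*l + 382 = 382 - 947*f*l)
102421/d(660, 647) = 102421/(382 - 947*660*647) = 102421/(382 - 404387940) = 102421/(-404387558) = 102421*(-1/404387558) = -102421/404387558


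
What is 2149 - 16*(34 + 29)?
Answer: 1141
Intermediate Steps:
2149 - 16*(34 + 29) = 2149 - 16*63 = 2149 - 1008 = 1141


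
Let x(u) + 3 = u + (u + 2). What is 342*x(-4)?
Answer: -3078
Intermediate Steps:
x(u) = -1 + 2*u (x(u) = -3 + (u + (u + 2)) = -3 + (u + (2 + u)) = -3 + (2 + 2*u) = -1 + 2*u)
342*x(-4) = 342*(-1 + 2*(-4)) = 342*(-1 - 8) = 342*(-9) = -3078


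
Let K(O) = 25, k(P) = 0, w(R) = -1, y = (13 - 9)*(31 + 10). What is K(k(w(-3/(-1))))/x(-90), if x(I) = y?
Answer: 25/164 ≈ 0.15244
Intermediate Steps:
y = 164 (y = 4*41 = 164)
x(I) = 164
K(k(w(-3/(-1))))/x(-90) = 25/164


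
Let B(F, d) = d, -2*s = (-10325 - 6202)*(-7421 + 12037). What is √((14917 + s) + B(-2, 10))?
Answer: √38159243 ≈ 6177.3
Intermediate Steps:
s = 38144316 (s = -(-10325 - 6202)*(-7421 + 12037)/2 = -(-16527)*4616/2 = -½*(-76288632) = 38144316)
√((14917 + s) + B(-2, 10)) = √((14917 + 38144316) + 10) = √(38159233 + 10) = √38159243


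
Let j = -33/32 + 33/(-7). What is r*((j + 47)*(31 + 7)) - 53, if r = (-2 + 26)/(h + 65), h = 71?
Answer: 425825/1904 ≈ 223.65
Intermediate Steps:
j = -1287/224 (j = -33*1/32 + 33*(-1/7) = -33/32 - 33/7 = -1287/224 ≈ -5.7455)
r = 3/17 (r = (-2 + 26)/(71 + 65) = 24/136 = 24*(1/136) = 3/17 ≈ 0.17647)
r*((j + 47)*(31 + 7)) - 53 = 3*((-1287/224 + 47)*(31 + 7))/17 - 53 = 3*((9241/224)*38)/17 - 53 = (3/17)*(175579/112) - 53 = 526737/1904 - 53 = 425825/1904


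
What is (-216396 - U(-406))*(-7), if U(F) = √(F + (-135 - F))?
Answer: 1514772 + 21*I*√15 ≈ 1.5148e+6 + 81.333*I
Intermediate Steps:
U(F) = 3*I*√15 (U(F) = √(-135) = 3*I*√15)
(-216396 - U(-406))*(-7) = (-216396 - 3*I*√15)*(-7) = 1514772 + 21*I*√15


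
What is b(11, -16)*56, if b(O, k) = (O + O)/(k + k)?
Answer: -77/2 ≈ -38.500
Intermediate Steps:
b(O, k) = O/k (b(O, k) = (2*O)/((2*k)) = (2*O)*(1/(2*k)) = O/k)
b(11, -16)*56 = (11/(-16))*56 = (11*(-1/16))*56 = -11/16*56 = -77/2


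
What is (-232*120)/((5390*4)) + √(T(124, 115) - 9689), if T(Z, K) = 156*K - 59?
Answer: -696/539 + 64*√2 ≈ 89.218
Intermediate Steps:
T(Z, K) = -59 + 156*K
(-232*120)/((5390*4)) + √(T(124, 115) - 9689) = (-232*120)/((5390*4)) + √((-59 + 156*115) - 9689) = -27840/21560 + √((-59 + 17940) - 9689) = -27840*1/21560 + √(17881 - 9689) = -696/539 + √8192 = -696/539 + 64*√2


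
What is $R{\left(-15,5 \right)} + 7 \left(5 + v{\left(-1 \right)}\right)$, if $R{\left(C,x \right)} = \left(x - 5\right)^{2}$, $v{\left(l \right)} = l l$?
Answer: $42$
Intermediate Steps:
$v{\left(l \right)} = l^{2}$
$R{\left(C,x \right)} = \left(-5 + x\right)^{2}$
$R{\left(-15,5 \right)} + 7 \left(5 + v{\left(-1 \right)}\right) = \left(-5 + 5\right)^{2} + 7 \left(5 + \left(-1\right)^{2}\right) = 0^{2} + 7 \left(5 + 1\right) = 0 + 7 \cdot 6 = 0 + 42 = 42$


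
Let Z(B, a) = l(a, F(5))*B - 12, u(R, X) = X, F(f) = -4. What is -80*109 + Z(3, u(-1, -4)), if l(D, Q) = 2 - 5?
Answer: -8741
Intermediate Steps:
l(D, Q) = -3
Z(B, a) = -12 - 3*B (Z(B, a) = -3*B - 12 = -12 - 3*B)
-80*109 + Z(3, u(-1, -4)) = -80*109 + (-12 - 3*3) = -8720 + (-12 - 9) = -8720 - 21 = -8741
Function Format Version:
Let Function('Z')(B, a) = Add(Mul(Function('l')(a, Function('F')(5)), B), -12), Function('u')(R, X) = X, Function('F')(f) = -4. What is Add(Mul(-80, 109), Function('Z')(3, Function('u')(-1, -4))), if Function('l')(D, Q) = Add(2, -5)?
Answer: -8741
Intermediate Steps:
Function('l')(D, Q) = -3
Function('Z')(B, a) = Add(-12, Mul(-3, B)) (Function('Z')(B, a) = Add(Mul(-3, B), -12) = Add(-12, Mul(-3, B)))
Add(Mul(-80, 109), Function('Z')(3, Function('u')(-1, -4))) = Add(Mul(-80, 109), Add(-12, Mul(-3, 3))) = Add(-8720, Add(-12, -9)) = Add(-8720, -21) = -8741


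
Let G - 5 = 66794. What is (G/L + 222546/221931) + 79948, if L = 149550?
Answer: 295721021053/3698850 ≈ 79950.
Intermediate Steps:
G = 66799 (G = 5 + 66794 = 66799)
(G/L + 222546/221931) + 79948 = (66799/149550 + 222546/221931) + 79948 = (66799*(1/149550) + 222546*(1/221931)) + 79948 = (67/150 + 74182/73977) + 79948 = 5361253/3698850 + 79948 = 295721021053/3698850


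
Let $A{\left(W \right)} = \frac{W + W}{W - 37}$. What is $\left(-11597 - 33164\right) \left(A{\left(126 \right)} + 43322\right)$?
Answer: $- \frac{172594387510}{89} \approx -1.9393 \cdot 10^{9}$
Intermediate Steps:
$A{\left(W \right)} = \frac{2 W}{-37 + W}$
$\left(-11597 - 33164\right) \left(A{\left(126 \right)} + 43322\right) = \left(-11597 - 33164\right) \left(2 \cdot 126 \frac{1}{-37 + 126} + 43322\right) = - 44761 \left(2 \cdot 126 \cdot \frac{1}{89} + 43322\right) = - 44761 \left(\frac{252}{89} + 43322\right) = \left(-44761\right) \frac{3855910}{89} = - \frac{172594387510}{89}$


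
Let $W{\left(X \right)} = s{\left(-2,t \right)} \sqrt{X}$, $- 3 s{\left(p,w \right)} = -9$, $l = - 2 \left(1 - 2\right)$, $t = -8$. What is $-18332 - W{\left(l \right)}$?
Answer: $-18332 - 3 \sqrt{2} \approx -18336.0$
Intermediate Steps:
$l = 2$ ($l = \left(-2\right) \left(-1\right) = 2$)
$s{\left(p,w \right)} = 3$ ($s{\left(p,w \right)} = \left(- \frac{1}{3}\right) \left(-9\right) = 3$)
$W{\left(X \right)} = 3 \sqrt{X}$
$-18332 - W{\left(l \right)} = -18332 - 3 \sqrt{2}$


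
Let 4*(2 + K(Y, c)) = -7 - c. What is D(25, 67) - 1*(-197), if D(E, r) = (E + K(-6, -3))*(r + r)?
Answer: 3145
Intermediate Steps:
K(Y, c) = -15/4 - c/4 (K(Y, c) = -2 + (-7 - c)/4 = -2 + (-7/4 - c/4) = -15/4 - c/4)
D(E, r) = 2*r*(-3 + E) (D(E, r) = (E + (-15/4 - ¼*(-3)))*(r + r) = (E + (-15/4 + ¾))*(2*r) = (E - 3)*(2*r) = (-3 + E)*(2*r) = 2*r*(-3 + E))
D(25, 67) - 1*(-197) = 2*67*(-3 + 25) - 1*(-197) = 2*67*22 + 197 = 2948 + 197 = 3145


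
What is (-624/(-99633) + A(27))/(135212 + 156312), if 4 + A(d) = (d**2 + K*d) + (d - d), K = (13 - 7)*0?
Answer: 24078183/9681803564 ≈ 0.0024870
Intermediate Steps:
K = 0 (K = 6*0 = 0)
A(d) = -4 + d**2 (A(d) = -4 + ((d**2 + 0*d) + (d - d)) = -4 + ((d**2 + 0) + 0) = -4 + (d**2 + 0) = -4 + d**2)
(-624/(-99633) + A(27))/(135212 + 156312) = (-624/(-99633) + (-4 + 27**2))/(135212 + 156312) = (-624*(-1/99633) + (-4 + 729))/291524 = (208/33211 + 725)*(1/291524) = (24078183/33211)*(1/291524) = 24078183/9681803564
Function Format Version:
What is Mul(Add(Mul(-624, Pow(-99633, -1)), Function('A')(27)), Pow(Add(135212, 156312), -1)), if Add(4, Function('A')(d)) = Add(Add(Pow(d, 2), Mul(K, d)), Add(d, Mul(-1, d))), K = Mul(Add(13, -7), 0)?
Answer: Rational(24078183, 9681803564) ≈ 0.0024870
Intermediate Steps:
K = 0 (K = Mul(6, 0) = 0)
Function('A')(d) = Add(-4, Pow(d, 2)) (Function('A')(d) = Add(-4, Add(Add(Pow(d, 2), Mul(0, d)), Add(d, Mul(-1, d)))) = Add(-4, Add(Add(Pow(d, 2), 0), 0)) = Add(-4, Add(Pow(d, 2), 0)) = Add(-4, Pow(d, 2)))
Mul(Add(Mul(-624, Pow(-99633, -1)), Function('A')(27)), Pow(Add(135212, 156312), -1)) = Mul(Add(Mul(-624, Pow(-99633, -1)), Add(-4, Pow(27, 2))), Pow(Add(135212, 156312), -1)) = Mul(Add(Mul(-624, Rational(-1, 99633)), Add(-4, 729)), Pow(291524, -1)) = Mul(Add(Rational(208, 33211), 725), Rational(1, 291524)) = Mul(Rational(24078183, 33211), Rational(1, 291524)) = Rational(24078183, 9681803564)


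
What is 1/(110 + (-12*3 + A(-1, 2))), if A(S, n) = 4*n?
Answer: 1/82 ≈ 0.012195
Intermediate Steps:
1/(110 + (-12*3 + A(-1, 2))) = 1/(110 + (-12*3 + 4*2)) = 1/(110 + (-36 + 8)) = 1/(110 - 28) = 1/82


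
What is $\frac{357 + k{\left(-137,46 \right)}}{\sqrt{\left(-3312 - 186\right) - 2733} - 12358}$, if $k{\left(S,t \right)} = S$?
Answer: $- \frac{543752}{30545279} - \frac{44 i \sqrt{6231}}{30545279} \approx -0.017801 - 0.00011371 i$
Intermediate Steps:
$\frac{357 + k{\left(-137,46 \right)}}{\sqrt{\left(-3312 - 186\right) - 2733} - 12358} = \frac{357 - 137}{\sqrt{\left(-3312 - 186\right) - 2733} - 12358} = \frac{220}{\sqrt{\left(-3312 - 186\right) - 2733} - 12358} = \frac{220}{\sqrt{-3498 - 2733} - 12358} = \frac{220}{\sqrt{-6231} - 12358} = \frac{220}{i \sqrt{6231} - 12358} = \frac{220}{-12358 + i \sqrt{6231}}$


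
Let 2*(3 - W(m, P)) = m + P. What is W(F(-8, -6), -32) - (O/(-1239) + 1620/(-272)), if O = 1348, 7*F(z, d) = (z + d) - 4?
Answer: 2302571/84252 ≈ 27.330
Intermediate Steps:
F(z, d) = -4/7 + d/7 + z/7 (F(z, d) = ((z + d) - 4)/7 = ((d + z) - 4)/7 = (-4 + d + z)/7 = -4/7 + d/7 + z/7)
W(m, P) = 3 - P/2 - m/2 (W(m, P) = 3 - (m + P)/2 = 3 - (P + m)/2 = 3 + (-P/2 - m/2) = 3 - P/2 - m/2)
W(F(-8, -6), -32) - (O/(-1239) + 1620/(-272)) = (3 - 1/2*(-32) - (-4/7 + (1/7)*(-6) + (1/7)*(-8))/2) - (1348/(-1239) + 1620/(-272)) = (3 + 16 - (-4/7 - 6/7 - 8/7)/2) - (1348*(-1/1239) + 1620*(-1/272)) = (3 + 16 - 1/2*(-18/7)) - (-1348/1239 - 405/68) = (3 + 16 + 9/7) - 1*(-593459/84252) = 142/7 + 593459/84252 = 2302571/84252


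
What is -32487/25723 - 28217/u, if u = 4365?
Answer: -867631646/112280895 ≈ -7.7273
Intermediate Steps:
-32487/25723 - 28217/u = -32487/25723 - 28217/4365 = -867631646/112280895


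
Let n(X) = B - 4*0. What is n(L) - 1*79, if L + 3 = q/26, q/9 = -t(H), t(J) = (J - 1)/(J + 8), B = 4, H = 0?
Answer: -75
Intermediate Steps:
t(J) = (-1 + J)/(8 + J)
q = 9/8 (q = 9*(-(-1 + 0)/(8 + 0)) = 9*(-(-1)/8) = 9*(-1*(-1/8)) = 9*(1/8) = 9/8 ≈ 1.1250)
L = -615/208 (L = -3 + (9/8)/26 = -3 + (9/8)*(1/26) = -3 + 9/208 = -615/208 ≈ -2.9567)
n(X) = 4 (n(X) = 4 - 4*0 = 4 + 0 = 4)
n(L) - 1*79 = 4 - 1*79 = 4 - 79 = -75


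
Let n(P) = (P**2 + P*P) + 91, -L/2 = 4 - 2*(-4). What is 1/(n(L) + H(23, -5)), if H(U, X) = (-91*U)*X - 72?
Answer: 1/11636 ≈ 8.5940e-5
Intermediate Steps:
H(U, X) = -72 - 91*U*X (H(U, X) = -91*U*X - 72 = -72 - 91*U*X)
L = -24 (L = -2*(4 - 2*(-4)) = -2*(4 + 8) = -2*12 = -24)
n(P) = 91 + 2*P**2 (n(P) = (P**2 + P**2) + 91 = 2*P**2 + 91 = 91 + 2*P**2)
1/(n(L) + H(23, -5)) = 1/((91 + 2*(-24)**2) + (-72 - 91*23*(-5))) = 1/((91 + 2*576) + (-72 + 10465)) = 1/((91 + 1152) + 10393) = 1/(1243 + 10393) = 1/11636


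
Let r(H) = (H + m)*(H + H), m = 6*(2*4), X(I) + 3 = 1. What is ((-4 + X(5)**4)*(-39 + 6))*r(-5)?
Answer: 170280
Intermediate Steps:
X(I) = -2 (X(I) = -3 + 1 = -2)
m = 48 (m = 6*8 = 48)
r(H) = 2*H*(48 + H) (r(H) = (H + 48)*(H + H) = (48 + H)*(2*H) = 2*H*(48 + H))
((-4 + X(5)**4)*(-39 + 6))*r(-5) = ((-4 + (-2)**4)*(-39 + 6))*(2*(-5)*(48 - 5)) = ((-4 + 16)*(-33))*(2*(-5)*43) = (12*(-33))*(-430) = -396*(-430) = 170280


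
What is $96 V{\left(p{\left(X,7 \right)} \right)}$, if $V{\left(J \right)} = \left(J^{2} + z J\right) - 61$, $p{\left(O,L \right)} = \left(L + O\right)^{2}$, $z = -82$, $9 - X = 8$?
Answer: $-116448$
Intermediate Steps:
$X = 1$ ($X = 9 - 8 = 1$)
$V{\left(J \right)} = -61 + J^{2} - 82 J$ ($V{\left(J \right)} = \left(J^{2} - 82 J\right) - 61 = -61 + J^{2} - 82 J$)
$96 V{\left(p{\left(X,7 \right)} \right)} = 96 \left(-61 + \left(\left(7 + 1\right)^{2}\right)^{2} - 82 \left(7 + 1\right)^{2}\right) = 96 \left(-61 + \left(8^{2}\right)^{2} - 82 \cdot 8^{2}\right) = 96 \left(-61 + 64^{2} - 5248\right) = 96 \left(-61 + 4096 - 5248\right) = 96 \left(-1213\right) = -116448$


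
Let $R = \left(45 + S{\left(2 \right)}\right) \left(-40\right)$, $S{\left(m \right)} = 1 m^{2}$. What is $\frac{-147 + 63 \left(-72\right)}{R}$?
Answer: $\frac{669}{280} \approx 2.3893$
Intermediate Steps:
$S{\left(m \right)} = m^{2}$
$R = -1960$ ($R = \left(45 + 2^{2}\right) \left(-40\right) = \left(45 + 4\right) \left(-40\right) = 49 \left(-40\right) = -1960$)
$\frac{-147 + 63 \left(-72\right)}{R} = \frac{-147 + 63 \left(-72\right)}{-1960} = \left(-147 - 4536\right) \left(- \frac{1}{1960}\right) = \left(-4683\right) \left(- \frac{1}{1960}\right) = \frac{669}{280}$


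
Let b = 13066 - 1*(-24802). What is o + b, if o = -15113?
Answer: 22755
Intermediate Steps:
b = 37868 (b = 13066 + 24802 = 37868)
o + b = -15113 + 37868 = 22755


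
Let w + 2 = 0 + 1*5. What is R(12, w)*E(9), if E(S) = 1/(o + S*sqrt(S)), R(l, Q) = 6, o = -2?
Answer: 6/25 ≈ 0.24000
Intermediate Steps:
w = 3 (w = -2 + (0 + 1*5) = -2 + (0 + 5) = -2 + 5 = 3)
E(S) = 1/(-2 + S**(3/2)) (E(S) = 1/(-2 + S*sqrt(S)) = 1/(-2 + S**(3/2)))
R(12, w)*E(9) = 6/(-2 + 9**(3/2)) = 6/(-2 + 27) = 6/25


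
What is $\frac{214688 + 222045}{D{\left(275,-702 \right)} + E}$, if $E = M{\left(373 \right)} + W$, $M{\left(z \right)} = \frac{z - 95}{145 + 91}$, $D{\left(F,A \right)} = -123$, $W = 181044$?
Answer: $\frac{51534494}{21348817} \approx 2.4139$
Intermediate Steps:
$M{\left(z \right)} = - \frac{95}{236} + \frac{z}{236}$ ($M{\left(z \right)} = \frac{-95 + z}{236} = \left(-95 + z\right) \frac{1}{236} = - \frac{95}{236} + \frac{z}{236}$)
$E = \frac{21363331}{118}$ ($E = \left(- \frac{95}{236} + \frac{1}{236} \cdot 373\right) + 181044 = \left(- \frac{95}{236} + \frac{373}{236}\right) + 181044 = \frac{139}{118} + 181044 = \frac{21363331}{118} \approx 1.8105 \cdot 10^{5}$)
$\frac{214688 + 222045}{D{\left(275,-702 \right)} + E} = \frac{214688 + 222045}{-123 + \frac{21363331}{118}} = \frac{436733}{\frac{21348817}{118}} = 436733 \cdot \frac{118}{21348817} = \frac{51534494}{21348817}$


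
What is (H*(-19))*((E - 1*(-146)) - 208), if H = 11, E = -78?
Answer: 29260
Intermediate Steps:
(H*(-19))*((E - 1*(-146)) - 208) = (11*(-19))*((-78 - 1*(-146)) - 208) = -209*((-78 + 146) - 208) = -209*(68 - 208) = -209*(-140) = 29260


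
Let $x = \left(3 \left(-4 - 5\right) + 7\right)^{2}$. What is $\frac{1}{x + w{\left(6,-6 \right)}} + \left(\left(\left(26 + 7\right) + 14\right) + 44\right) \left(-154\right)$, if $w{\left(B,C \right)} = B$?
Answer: $- \frac{5689683}{406} \approx -14014.0$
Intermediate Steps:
$x = 400$ ($x = \left(3 \left(-9\right) + 7\right)^{2} = \left(-27 + 7\right)^{2} = \left(-20\right)^{2} = 400$)
$\frac{1}{x + w{\left(6,-6 \right)}} + \left(\left(\left(26 + 7\right) + 14\right) + 44\right) \left(-154\right) = \frac{1}{400 + 6} + \left(\left(\left(26 + 7\right) + 14\right) + 44\right) \left(-154\right) = \frac{1}{406} + \left(\left(33 + 14\right) + 44\right) \left(-154\right) = \frac{1}{406} + \left(47 + 44\right) \left(-154\right) = \frac{1}{406} + 91 \left(-154\right) = \frac{1}{406} - 14014 = - \frac{5689683}{406}$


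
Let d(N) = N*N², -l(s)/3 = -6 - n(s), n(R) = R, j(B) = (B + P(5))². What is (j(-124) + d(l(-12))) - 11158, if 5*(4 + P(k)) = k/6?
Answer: -23351/36 ≈ -648.64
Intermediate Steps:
P(k) = -4 + k/30 (P(k) = -4 + (k/6)/5 = -4 + k/30)
j(B) = (-23/6 + B)² (j(B) = (B + (-4 + (1/30)*5))² = (B + (-4 + ⅙))² = (B - 23/6)² = (-23/6 + B)²)
l(s) = 18 + 3*s (l(s) = -3*(-6 - s) = 18 + 3*s)
d(N) = N³
(j(-124) + d(l(-12))) - 11158 = ((-23 + 6*(-124))²/36 + (18 + 3*(-12))³) - 11158 = ((-23 - 744)²/36 + (18 - 36)³) - 11158 = ((1/36)*(-767)² + (-18)³) - 11158 = ((1/36)*588289 - 5832) - 11158 = (588289/36 - 5832) - 11158 = 378337/36 - 11158 = -23351/36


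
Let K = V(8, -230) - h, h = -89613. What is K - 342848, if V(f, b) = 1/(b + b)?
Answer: -116488101/460 ≈ -2.5324e+5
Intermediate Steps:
V(f, b) = 1/(2*b)
K = 41221979/460 (K = (1/2)/(-230) - 1*(-89613) = (1/2)*(-1/230) + 89613 = -1/460 + 89613 = 41221979/460 ≈ 89613.)
K - 342848 = 41221979/460 - 342848 = -116488101/460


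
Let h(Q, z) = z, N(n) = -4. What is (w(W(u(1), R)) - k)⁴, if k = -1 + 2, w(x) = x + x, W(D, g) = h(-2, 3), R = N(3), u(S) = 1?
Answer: 625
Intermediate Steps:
R = -4
W(D, g) = 3
w(x) = 2*x
k = 1
(w(W(u(1), R)) - k)⁴ = (2*3 - 1*1)⁴ = (6 - 1)⁴ = 5⁴ = 625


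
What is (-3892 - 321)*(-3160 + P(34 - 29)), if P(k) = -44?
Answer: 13498452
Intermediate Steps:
(-3892 - 321)*(-3160 + P(34 - 29)) = (-3892 - 321)*(-3160 - 44) = -4213*(-3204) = 13498452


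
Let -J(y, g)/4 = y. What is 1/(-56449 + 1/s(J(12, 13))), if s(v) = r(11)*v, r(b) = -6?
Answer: -288/16257311 ≈ -1.7715e-5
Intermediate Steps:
J(y, g) = -4*y
s(v) = -6*v
1/(-56449 + 1/s(J(12, 13))) = 1/(-56449 + 1/(-(-24)*12)) = 1/(-56449 + 1/(-6*(-48))) = 1/(-56449 + 1/288) = 1/(-16257311/288) = -288/16257311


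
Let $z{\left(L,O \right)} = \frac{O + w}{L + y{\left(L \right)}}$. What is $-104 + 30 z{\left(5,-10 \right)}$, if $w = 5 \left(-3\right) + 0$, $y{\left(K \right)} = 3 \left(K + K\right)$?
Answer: $- \frac{878}{7} \approx -125.43$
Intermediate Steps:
$y{\left(K \right)} = 6 K$ ($y{\left(K \right)} = 3 \cdot 2 K = 6 K$)
$w = -15$ ($w = -15 + 0 = -15$)
$z{\left(L,O \right)} = \frac{-15 + O}{7 L}$ ($z{\left(L,O \right)} = \frac{O - 15}{L + 6 L} = \frac{-15 + O}{7 L}$)
$-104 + 30 z{\left(5,-10 \right)} = -104 + 30 \frac{-15 - 10}{7 \cdot 5} = -104 + 30 \cdot \frac{1}{7} \cdot \frac{1}{5} \left(-25\right) = -104 + 30 \left(- \frac{5}{7}\right) = -104 - \frac{150}{7} = - \frac{878}{7}$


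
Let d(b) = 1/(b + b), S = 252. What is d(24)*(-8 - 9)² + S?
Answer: 12385/48 ≈ 258.02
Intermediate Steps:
d(b) = 1/(2*b)
d(24)*(-8 - 9)² + S = ((½)/24)*(-8 - 9)² + 252 = ((½)*(1/24))*(-17)² + 252 = (1/48)*289 + 252 = 289/48 + 252 = 12385/48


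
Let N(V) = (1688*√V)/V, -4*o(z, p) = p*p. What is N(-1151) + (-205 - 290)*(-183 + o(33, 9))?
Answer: 402435/4 - 1688*I*√1151/1151 ≈ 1.0061e+5 - 49.755*I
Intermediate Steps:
o(z, p) = -p²/4 (o(z, p) = -p*p/4 = -p²/4)
N(V) = 1688/√V
N(-1151) + (-205 - 290)*(-183 + o(33, 9)) = 1688/√(-1151) + (-205 - 290)*(-183 - ¼*9²) = 1688*(-I*√1151/1151) - 495*(-183 - ¼*81) = -1688*I*√1151/1151 - 495*(-183 - 81/4) = -1688*I*√1151/1151 - 495*(-813/4) = -1688*I*√1151/1151 + 402435/4 = 402435/4 - 1688*I*√1151/1151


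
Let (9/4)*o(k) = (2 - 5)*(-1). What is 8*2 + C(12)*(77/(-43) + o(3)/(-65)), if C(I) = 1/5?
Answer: 655613/41925 ≈ 15.638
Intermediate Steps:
o(k) = 4/3 (o(k) = 4*((2 - 5)*(-1))/9 = 4*(-3*(-1))/9 = (4/9)*3 = 4/3)
C(I) = 1/5
8*2 + C(12)*(77/(-43) + o(3)/(-65)) = 8*2 + (77/(-43) + (4/3)/(-65))/5 = 16 + (77*(-1/43) + (4/3)*(-1/65))/5 = 16 + (-77/43 - 4/195)/5 = 16 + (1/5)*(-15187/8385) = 16 - 15187/41925 = 655613/41925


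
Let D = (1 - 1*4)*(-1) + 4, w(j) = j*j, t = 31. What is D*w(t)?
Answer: 6727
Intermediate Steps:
w(j) = j²
D = 7 (D = (1 - 4)*(-1) + 4 = -3*(-1) + 4 = 3 + 4 = 7)
D*w(t) = 7*31² = 7*961 = 6727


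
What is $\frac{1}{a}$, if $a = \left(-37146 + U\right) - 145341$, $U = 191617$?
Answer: $\frac{1}{9130} \approx 0.00010953$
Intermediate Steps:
$a = 9130$ ($a = \left(-37146 + 191617\right) - 145341 = 154471 - 145341 = 9130$)
$\frac{1}{a} = \frac{1}{9130}$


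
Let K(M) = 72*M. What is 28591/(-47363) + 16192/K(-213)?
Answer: -150671659/90794871 ≈ -1.6595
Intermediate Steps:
28591/(-47363) + 16192/K(-213) = 28591/(-47363) + 16192/((72*(-213))) = 28591*(-1/47363) + 16192/(-15336) = -28591/47363 + 16192*(-1/15336) = -28591/47363 - 2024/1917 = -150671659/90794871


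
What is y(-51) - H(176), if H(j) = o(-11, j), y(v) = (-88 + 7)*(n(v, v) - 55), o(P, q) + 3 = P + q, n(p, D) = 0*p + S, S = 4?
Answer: 3969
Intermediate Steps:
n(p, D) = 4 (n(p, D) = 0*p + 4 = 0 + 4 = 4)
o(P, q) = -3 + P + q (o(P, q) = -3 + (P + q) = -3 + P + q)
y(v) = 4131 (y(v) = (-88 + 7)*(4 - 55) = -81*(-51) = 4131)
H(j) = -14 + j (H(j) = -3 - 11 + j = -14 + j)
y(-51) - H(176) = 4131 - (-14 + 176) = 4131 - 1*162 = 4131 - 162 = 3969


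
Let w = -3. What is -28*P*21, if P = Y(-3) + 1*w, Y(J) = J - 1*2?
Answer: 4704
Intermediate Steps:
Y(J) = -2 + J (Y(J) = J - 2 = -2 + J)
P = -8 (P = (-2 - 3) + 1*(-3) = -5 - 3 = -8)
-28*P*21 = -28*(-8)*21 = 224*21 = 4704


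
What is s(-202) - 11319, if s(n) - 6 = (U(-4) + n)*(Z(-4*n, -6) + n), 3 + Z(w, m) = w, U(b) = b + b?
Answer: -137943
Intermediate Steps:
U(b) = 2*b
Z(w, m) = -3 + w
s(n) = 6 + (-8 + n)*(-3 - 3*n) (s(n) = 6 + (2*(-4) + n)*((-3 - 4*n) + n) = 6 + (-8 + n)*(-3 - 3*n))
s(-202) - 11319 = (30 - 3*(-202)² + 21*(-202)) - 11319 = (30 - 3*40804 - 4242) - 11319 = (30 - 122412 - 4242) - 11319 = -126624 - 11319 = -137943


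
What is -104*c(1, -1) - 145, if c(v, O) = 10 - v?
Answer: -1081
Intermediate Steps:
-104*c(1, -1) - 145 = -104*(10 - 1*1) - 145 = -104*(10 - 1) - 145 = -104*9 - 145 = -936 - 145 = -1081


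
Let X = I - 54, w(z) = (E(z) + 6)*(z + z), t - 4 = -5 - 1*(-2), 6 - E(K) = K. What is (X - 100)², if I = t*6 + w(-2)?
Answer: 41616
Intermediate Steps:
E(K) = 6 - K
t = 1 (t = 4 + (-5 - 1*(-2)) = 4 + (-5 + 2) = 4 - 3 = 1)
w(z) = 2*z*(12 - z) (w(z) = ((6 - z) + 6)*(z + z) = (12 - z)*(2*z) = 2*z*(12 - z))
I = -50 (I = 1*6 + 2*(-2)*(12 - 1*(-2)) = 6 + 2*(-2)*(12 + 2) = 6 + 2*(-2)*14 = 6 - 56 = -50)
X = -104 (X = -50 - 54 = -104)
(X - 100)² = (-104 - 100)² = (-204)² = 41616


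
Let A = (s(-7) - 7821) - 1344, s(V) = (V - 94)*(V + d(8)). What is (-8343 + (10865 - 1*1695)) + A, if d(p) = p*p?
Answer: -14095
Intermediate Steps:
d(p) = p²
s(V) = (-94 + V)*(64 + V) (s(V) = (V - 94)*(V + 8²) = (-94 + V)*(V + 64) = (-94 + V)*(64 + V))
A = -14922 (A = ((-6016 + (-7)² - 30*(-7)) - 7821) - 1344 = ((-6016 + 49 + 210) - 7821) - 1344 = (-5757 - 7821) - 1344 = -13578 - 1344 = -14922)
(-8343 + (10865 - 1*1695)) + A = (-8343 + (10865 - 1*1695)) - 14922 = (-8343 + (10865 - 1695)) - 14922 = (-8343 + 9170) - 14922 = 827 - 14922 = -14095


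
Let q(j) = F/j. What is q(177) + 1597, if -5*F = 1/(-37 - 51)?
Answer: 124374361/77880 ≈ 1597.0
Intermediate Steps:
F = 1/440 (F = -1/(5*(-37 - 51)) = -⅕/(-88) = -⅕*(-1/88) = 1/440 ≈ 0.0022727)
q(j) = 1/(440*j)
q(177) + 1597 = (1/440)/177 + 1597 = (1/440)*(1/177) + 1597 = 1/77880 + 1597 = 124374361/77880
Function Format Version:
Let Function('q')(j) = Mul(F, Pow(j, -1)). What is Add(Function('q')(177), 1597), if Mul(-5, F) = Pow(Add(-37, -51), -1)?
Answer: Rational(124374361, 77880) ≈ 1597.0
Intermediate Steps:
F = Rational(1, 440) (F = Mul(Rational(-1, 5), Pow(Add(-37, -51), -1)) = Mul(Rational(-1, 5), Pow(-88, -1)) = Mul(Rational(-1, 5), Rational(-1, 88)) = Rational(1, 440) ≈ 0.0022727)
Function('q')(j) = Mul(Rational(1, 440), Pow(j, -1))
Add(Function('q')(177), 1597) = Add(Mul(Rational(1, 440), Pow(177, -1)), 1597) = Add(Mul(Rational(1, 440), Rational(1, 177)), 1597) = Add(Rational(1, 77880), 1597) = Rational(124374361, 77880)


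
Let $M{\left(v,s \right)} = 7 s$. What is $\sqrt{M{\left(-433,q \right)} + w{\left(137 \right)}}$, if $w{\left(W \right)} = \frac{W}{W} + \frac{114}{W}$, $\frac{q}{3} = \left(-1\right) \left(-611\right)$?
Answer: $\frac{\sqrt{240859426}}{137} \approx 113.28$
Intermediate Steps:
$q = 1833$ ($q = 3 \left(\left(-1\right) \left(-611\right)\right) = 3 \cdot 611 = 1833$)
$w{\left(W \right)} = 1 + \frac{114}{W}$
$\sqrt{M{\left(-433,q \right)} + w{\left(137 \right)}} = \sqrt{7 \cdot 1833 + \frac{114 + 137}{137}} = \sqrt{12831 + \frac{1}{137} \cdot 251} = \sqrt{12831 + \frac{251}{137}} = \sqrt{\frac{1758098}{137}} = \frac{\sqrt{240859426}}{137}$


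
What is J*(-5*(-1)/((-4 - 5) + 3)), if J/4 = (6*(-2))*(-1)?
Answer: -40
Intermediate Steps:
J = 48 (J = 4*((6*(-2))*(-1)) = 4*(-12*(-1)) = 4*12 = 48)
J*(-5*(-1)/((-4 - 5) + 3)) = 48*(-5*(-1)/((-4 - 5) + 3)) = 48*(-(-5)/(-9 + 3)) = 48*(-(-5)/(-6)) = 48*(-(-5)*(-1)/6) = 48*(-1*⅚) = 48*(-⅚) = -40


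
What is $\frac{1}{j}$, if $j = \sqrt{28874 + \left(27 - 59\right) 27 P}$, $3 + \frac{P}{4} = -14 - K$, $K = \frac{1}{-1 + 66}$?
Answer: $\frac{\sqrt{370444490}}{5699146} \approx 0.0033772$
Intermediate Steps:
$K = \frac{1}{65} \approx 0.015385$
$P = - \frac{4424}{65}$ ($P = -12 + 4 \left(-14 - \frac{1}{65}\right) = -12 + 4 \left(- \frac{911}{65}\right) = -12 - \frac{3644}{65} = - \frac{4424}{65} \approx -68.062$)
$j = \frac{\sqrt{370444490}}{65}$ ($j = \sqrt{28874 + \left(27 - 59\right) 27 \left(- \frac{4424}{65}\right)} = \sqrt{28874 + \left(-32\right) 27 \left(- \frac{4424}{65}\right)} = \sqrt{28874 - - \frac{3822336}{65}} = \sqrt{28874 + \frac{3822336}{65}} = \sqrt{\frac{5699146}{65}} = \frac{\sqrt{370444490}}{65} \approx 296.11$)
$\frac{1}{j} = \frac{1}{\frac{1}{65} \sqrt{370444490}} = \frac{\sqrt{370444490}}{5699146}$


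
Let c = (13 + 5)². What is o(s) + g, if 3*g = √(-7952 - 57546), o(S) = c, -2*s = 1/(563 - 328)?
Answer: 324 + I*√65498/3 ≈ 324.0 + 85.309*I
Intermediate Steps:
c = 324 (c = 18² = 324)
s = -1/470 (s = -1/(2*(563 - 328)) = -½/235 = -½*1/235 = -1/470 ≈ -0.0021277)
o(S) = 324
g = I*√65498/3 (g = √(-7952 - 57546)/3 = √(-65498)/3 = (I*√65498)/3 = I*√65498/3 ≈ 85.309*I)
o(s) + g = 324 + I*√65498/3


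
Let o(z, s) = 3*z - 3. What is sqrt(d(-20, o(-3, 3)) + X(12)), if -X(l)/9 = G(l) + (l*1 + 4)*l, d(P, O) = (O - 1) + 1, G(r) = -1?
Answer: I*sqrt(1731) ≈ 41.605*I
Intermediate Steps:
o(z, s) = -3 + 3*z
d(P, O) = O (d(P, O) = (-1 + O) + 1 = O)
X(l) = 9 - 9*l*(4 + l) (X(l) = -9*(-1 + (l*1 + 4)*l) = -9*(-1 + (l + 4)*l) = -9*(-1 + (4 + l)*l) = -9*(-1 + l*(4 + l)) = 9 - 9*l*(4 + l))
sqrt(d(-20, o(-3, 3)) + X(12)) = sqrt((-3 + 3*(-3)) + (9 - 36*12 - 9*12**2)) = sqrt((-3 - 9) + (9 - 432 - 9*144)) = sqrt(-12 + (9 - 432 - 1296)) = sqrt(-12 - 1719) = sqrt(-1731) = I*sqrt(1731)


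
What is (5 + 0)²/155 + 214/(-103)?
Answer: -6119/3193 ≈ -1.9164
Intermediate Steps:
(5 + 0)²/155 + 214/(-103) = 5²*(1/155) + 214*(-1/103) = 25*(1/155) - 214/103 = 5/31 - 214/103 = -6119/3193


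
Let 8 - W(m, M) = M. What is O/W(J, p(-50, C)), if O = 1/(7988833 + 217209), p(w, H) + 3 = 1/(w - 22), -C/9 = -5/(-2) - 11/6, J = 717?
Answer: 36/3253695653 ≈ 1.1064e-8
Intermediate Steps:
C = -6 (C = -9*(-5/(-2) - 11/6) = -9*(-5*(-1/2) - 11*1/6) = -9*(5/2 - 11/6) = -9*2/3 = -6)
p(w, H) = -3 + 1/(-22 + w) (p(w, H) = -3 + 1/(w - 22) = -3 + 1/(-22 + w))
W(m, M) = 8 - M
O = 1/8206042 ≈ 1.2186e-7
O/W(J, p(-50, C)) = 1/(8206042*(8 - (67 - 3*(-50))/(-22 - 50))) = 1/(8206042*(8 - (67 + 150)/(-72))) = 1/(8206042*(8 - (-1)*217/72)) = 1/(8206042*(8 - 1*(-217/72))) = 1/(8206042*(8 + 217/72)) = 1/(8206042*(793/72)) = (1/8206042)*(72/793) = 36/3253695653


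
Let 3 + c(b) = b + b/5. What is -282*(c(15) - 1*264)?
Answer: 70218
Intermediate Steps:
c(b) = -3 + 6*b/5 (c(b) = -3 + (b + b/5) = -3 + 6*b/5)
-282*(c(15) - 1*264) = -282*((-3 + (6/5)*15) - 1*264) = -282*((-3 + 18) - 264) = -282*(15 - 264) = -282*(-249) = 70218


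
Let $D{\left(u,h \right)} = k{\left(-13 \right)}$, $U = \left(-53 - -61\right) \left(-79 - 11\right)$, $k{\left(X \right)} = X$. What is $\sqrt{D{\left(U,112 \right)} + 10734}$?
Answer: $\sqrt{10721} \approx 103.54$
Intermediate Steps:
$U = -720$ ($U = \left(-53 + 61\right) \left(-90\right) = 8 \left(-90\right) = -720$)
$D{\left(u,h \right)} = -13$
$\sqrt{D{\left(U,112 \right)} + 10734} = \sqrt{-13 + 10734} = \sqrt{10721}$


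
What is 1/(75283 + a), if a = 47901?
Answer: 1/123184 ≈ 8.1179e-6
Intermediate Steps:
1/(75283 + a) = 1/(75283 + 47901) = 1/123184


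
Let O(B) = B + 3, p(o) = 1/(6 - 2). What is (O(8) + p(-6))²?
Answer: 2025/16 ≈ 126.56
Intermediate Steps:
p(o) = ¼ (p(o) = 1/4 = ¼)
O(B) = 3 + B
(O(8) + p(-6))² = ((3 + 8) + ¼)² = (11 + ¼)² = (45/4)² = 2025/16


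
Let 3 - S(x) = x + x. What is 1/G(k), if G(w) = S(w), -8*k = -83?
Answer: -4/71 ≈ -0.056338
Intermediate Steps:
k = 83/8 (k = -⅛*(-83) = 83/8 ≈ 10.375)
S(x) = 3 - 2*x (S(x) = 3 - (x + x) = 3 - 2*x)
G(w) = 3 - 2*w
1/G(k) = 1/(3 - 2*83/8) = 1/(3 - 83/4) = 1/(-71/4) = -4/71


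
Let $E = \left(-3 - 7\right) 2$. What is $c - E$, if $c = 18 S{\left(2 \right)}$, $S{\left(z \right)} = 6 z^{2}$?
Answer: $452$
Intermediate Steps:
$E = -20$ ($E = \left(-10\right) 2 = -20$)
$c = 432$ ($c = 18 \cdot 6 \cdot 2^{2} = 18 \cdot 6 \cdot 4 = 18 \cdot 24 = 432$)
$c - E = 432 - -20 = 432 + 20 = 452$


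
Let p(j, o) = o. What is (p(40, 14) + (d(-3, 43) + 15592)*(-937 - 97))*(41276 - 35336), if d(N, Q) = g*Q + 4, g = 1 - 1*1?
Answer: -95789925000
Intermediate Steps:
g = 0 (g = 1 - 1 = 0)
d(N, Q) = 4 (d(N, Q) = 0*Q + 4 = 0 + 4 = 4)
(p(40, 14) + (d(-3, 43) + 15592)*(-937 - 97))*(41276 - 35336) = (14 + (4 + 15592)*(-937 - 97))*(41276 - 35336) = (14 + 15596*(-1034))*5940 = (14 - 16126264)*5940 = -16126250*5940 = -95789925000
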